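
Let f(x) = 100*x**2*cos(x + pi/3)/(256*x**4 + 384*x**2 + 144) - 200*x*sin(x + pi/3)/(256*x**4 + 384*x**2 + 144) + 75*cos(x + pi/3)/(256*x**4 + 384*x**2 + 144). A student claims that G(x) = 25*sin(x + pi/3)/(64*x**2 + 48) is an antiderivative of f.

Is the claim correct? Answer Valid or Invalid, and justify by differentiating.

Valid. The derivative of G reproduces f.

d/dx[G] = (100*x**2*cos(x + pi/3) - 200*x*sin(x + pi/3) + 75*cos(x + pi/3))/(256*x**4 + 384*x**2 + 144)
This equals f(x) exactly, so the claim holds.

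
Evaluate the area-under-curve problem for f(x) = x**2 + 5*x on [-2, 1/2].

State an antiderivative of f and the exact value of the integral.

Antiderivative: F(x) = x**2*(2*x + 15)/6; value = -20/3

The integrand splits into summands that can be handled one at a time.
F(x) = x**2*(2*x + 15)/6 is an antiderivative of f.
Check: d/dx[x**2*(2*x + 15)/6] = x**2 + 5*x = f(x).
F(1/2) = 2/3; F(-2) = 22/3.
Integral = F(1/2) - F(-2) = -20/3.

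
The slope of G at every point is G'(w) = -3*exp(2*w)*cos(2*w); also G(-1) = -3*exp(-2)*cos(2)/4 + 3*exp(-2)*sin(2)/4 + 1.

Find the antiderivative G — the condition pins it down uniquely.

Since d/dw undoes antidifferentiation here, G(w) must give back the stated G'(w).
A general antiderivative is -3*exp(2*w)*sin(2*w)/4 - 3*exp(2*w)*cos(2*w)/4 + C.
The condition gives C = -3*exp(-2)*cos(2)/4 + 3*exp(-2)*sin(2)/4 + 1 - (-3*exp(-2)*cos(2)/4 + 3*exp(-2)*sin(2)/4) = 1.
So G(w) = -3*exp(2*w)*sin(2*w)/4 - 3*exp(2*w)*cos(2*w)/4 + 1.
Check: d/dw[-3*exp(2*w)*sin(2*w)/4 - 3*exp(2*w)*cos(2*w)/4 + 1] = -3*exp(2*w)*cos(2*w) = G'(w).

G(w) = -3*exp(2*w)*sin(2*w)/4 - 3*exp(2*w)*cos(2*w)/4 + 1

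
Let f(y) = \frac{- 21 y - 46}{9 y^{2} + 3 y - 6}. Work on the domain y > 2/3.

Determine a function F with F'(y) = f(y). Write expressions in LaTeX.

An antiderivative is F(y) = \frac{- 12 \log{\left(3 y - 2 \right)} + 5 \log{\left(3 y + 3 \right)}}{3}.

Check any antiderivative F(y) by computing F'(y) and comparing it with f(y).
Check: d/dy[\frac{- 12 \log{\left(3 y - 2 \right)} + 5 \log{\left(3 y + 3 \right)}}{3}] = \frac{- 21 y - 46}{9 y^{2} + 3 y - 6} = f(y).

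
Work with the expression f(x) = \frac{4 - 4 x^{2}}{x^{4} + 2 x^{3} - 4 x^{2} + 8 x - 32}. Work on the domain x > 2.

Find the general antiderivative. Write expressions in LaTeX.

F(x) = \frac{- 2 \log{\left(x - 2 \right)} + 4 \log{\left(x + 4 \right)} - \log{\left(x^{2} + 4 \right)} - 6 \operatorname{atan}{\left(\frac{x}{2} \right)}}{8} + C

The denominator factors as \left(x - 2\right) \left(x + 4\right) \left(x^{2} + 4\right); partial fractions split f into directly integrable pieces: - \frac{x + 6}{4 \left(x^{2} + 4\right)} + \frac{1}{2 \left(x + 4\right)} - \frac{1}{4 \left(x - 2\right)}.
Check: d/dx[\frac{- 2 \log{\left(x - 2 \right)} + 4 \log{\left(x + 4 \right)} - \log{\left(x^{2} + 4 \right)} - 6 \operatorname{atan}{\left(\frac{x}{2} \right)}}{8}] = \frac{4 - 4 x^{2}}{x^{4} + 2 x^{3} - 4 x^{2} + 8 x - 32} = f(x).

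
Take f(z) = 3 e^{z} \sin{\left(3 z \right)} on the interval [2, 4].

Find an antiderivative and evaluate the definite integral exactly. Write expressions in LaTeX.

Check any antiderivative F(z) by computing F'(z) and comparing it with f(z).
F(z) = \frac{3 \left(\sin{\left(3 z \right)} - 3 \cos{\left(3 z \right)}\right) e^{z}}{10} is an antiderivative of f.
Check: d/dz[\frac{3 \left(\sin{\left(3 z \right)} - 3 \cos{\left(3 z \right)}\right) e^{z}}{10}] = 3 e^{z} \sin{\left(3 z \right)} = f(z).
F(4) = - \frac{9 e^{4} \cos{\left(12 \right)}}{10} + \frac{3 e^{4} \sin{\left(12 \right)}}{10}; F(2) = - \frac{9 e^{2} \cos{\left(6 \right)}}{10} + \frac{3 e^{2} \sin{\left(6 \right)}}{10}.
Integral = F(4) - F(2) = - \frac{9 e^{4} \cos{\left(12 \right)}}{10} + \frac{3 e^{4} \sin{\left(12 \right)}}{10} - \frac{3 e^{2} \sin{\left(6 \right)}}{10} + \frac{9 e^{2} \cos{\left(6 \right)}}{10}.

Antiderivative: F(z) = \frac{3 \left(\sin{\left(3 z \right)} - 3 \cos{\left(3 z \right)}\right) e^{z}}{10}; value = - \frac{9 e^{4} \cos{\left(12 \right)}}{10} + \frac{3 e^{4} \sin{\left(12 \right)}}{10} - \frac{3 e^{2} \sin{\left(6 \right)}}{10} + \frac{9 e^{2} \cos{\left(6 \right)}}{10}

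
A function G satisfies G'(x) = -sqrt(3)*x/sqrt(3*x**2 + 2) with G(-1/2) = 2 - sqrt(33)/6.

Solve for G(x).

G(x) = 2 - sqrt(x**2 + 2/3)

The substitution u = x**2 + 2/3 works: G'(x) is exactly (dG/du)*(du/dx) for that inner function.
A general antiderivative is -sqrt(x**2 + 2/3) + C.
The condition gives C = 2 - sqrt(33)/6 - (-sqrt(33)/6) = 2.
So G(x) = 2 - sqrt(x**2 + 2/3).
Check: d/dx[2 - sqrt(x**2 + 2/3)] = -sqrt(3)*x/sqrt(3*x**2 + 2) = G'(x).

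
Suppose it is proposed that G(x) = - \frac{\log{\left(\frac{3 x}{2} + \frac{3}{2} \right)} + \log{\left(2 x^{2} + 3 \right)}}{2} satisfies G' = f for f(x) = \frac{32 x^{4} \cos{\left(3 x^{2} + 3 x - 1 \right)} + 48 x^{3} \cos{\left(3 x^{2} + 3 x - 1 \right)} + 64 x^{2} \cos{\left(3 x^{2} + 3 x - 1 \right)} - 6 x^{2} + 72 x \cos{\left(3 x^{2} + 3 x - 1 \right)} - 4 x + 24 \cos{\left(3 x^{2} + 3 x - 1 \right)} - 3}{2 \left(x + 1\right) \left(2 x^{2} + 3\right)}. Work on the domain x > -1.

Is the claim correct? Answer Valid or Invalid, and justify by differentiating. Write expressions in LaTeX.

d/dx[G] = \frac{- 6 x^{2} - 4 x - 3}{4 x^{3} + 4 x^{2} + 6 x + 6}
d/dx[G] - f(x) = - 8 x \cos{\left(3 x^{2} + 3 x - 1 \right)} - 4 \cos{\left(3 x^{2} + 3 x - 1 \right)} != 0.

Invalid: d/dx[G] - f = - 8 x \cos{\left(3 x^{2} + 3 x - 1 \right)} - 4 \cos{\left(3 x^{2} + 3 x - 1 \right)}, which is not 0.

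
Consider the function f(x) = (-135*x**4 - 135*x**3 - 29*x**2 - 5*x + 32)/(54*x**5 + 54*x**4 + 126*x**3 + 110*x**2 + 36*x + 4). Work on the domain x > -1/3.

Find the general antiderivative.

F(x) = -5*log(x**2 + 2)/4 - 4/(3*(3*x + 1)**2) + C

Check any antiderivative F(x) by computing F'(x) and comparing it with f(x).
Check: d/dx[-5*log(x**2 + 2)/4 - 4/(3*(3*x + 1)**2)] = (-135*x**4 - 135*x**3 - 29*x**2 - 5*x + 32)/(54*x**5 + 54*x**4 + 126*x**3 + 110*x**2 + 36*x + 4) = f(x).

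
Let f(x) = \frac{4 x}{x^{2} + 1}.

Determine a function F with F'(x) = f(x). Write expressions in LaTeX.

The substitution u = 2 x^{2} + 2 works: f is exactly (dF/du)*(du/dx) for that inner function.
Check: d/dx[2 \log{\left(2 x^{2} + 2 \right)}] = \frac{4 x}{x^{2} + 1} = f(x).

An antiderivative is F(x) = 2 \log{\left(2 x^{2} + 2 \right)}.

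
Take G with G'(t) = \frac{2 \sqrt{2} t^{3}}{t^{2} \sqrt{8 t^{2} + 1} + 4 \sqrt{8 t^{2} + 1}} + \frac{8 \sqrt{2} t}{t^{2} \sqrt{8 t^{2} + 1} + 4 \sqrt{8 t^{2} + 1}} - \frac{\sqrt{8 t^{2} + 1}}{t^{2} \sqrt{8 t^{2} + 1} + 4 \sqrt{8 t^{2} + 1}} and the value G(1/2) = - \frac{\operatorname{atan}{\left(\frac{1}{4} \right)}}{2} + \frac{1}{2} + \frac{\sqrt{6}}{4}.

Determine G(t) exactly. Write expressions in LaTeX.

G(t) = \frac{\sqrt{2} \sqrt{8 t^{2} + 1} - 2 \operatorname{atan}{\left(\frac{t}{2} \right)} + 2}{4}

The integrand splits into summands that can be handled one at a time.
A general antiderivative is \frac{\sqrt{4 t^{2} + \frac{1}{2}}}{2} - \frac{\operatorname{atan}{\left(\frac{t}{2} \right)}}{2} + C.
The condition gives C = - \frac{\operatorname{atan}{\left(\frac{1}{4} \right)}}{2} + \frac{1}{2} + \frac{\sqrt{6}}{4} - (- \frac{\operatorname{atan}{\left(\frac{1}{4} \right)}}{2} + \frac{\sqrt{6}}{4}) = \frac{1}{2}.
So G(t) = \frac{\sqrt{2} \sqrt{8 t^{2} + 1} - 2 \operatorname{atan}{\left(\frac{t}{2} \right)} + 2}{4}.
Check: d/dt[\frac{\sqrt{2} \sqrt{8 t^{2} + 1} - 2 \operatorname{atan}{\left(\frac{t}{2} \right)} + 2}{4}] = \frac{2 \sqrt{2} t^{3} + 8 \sqrt{2} t - \sqrt{8 t^{2} + 1}}{t^{2} \sqrt{8 t^{2} + 1} + 4 \sqrt{8 t^{2} + 1}}, which equals G'(t).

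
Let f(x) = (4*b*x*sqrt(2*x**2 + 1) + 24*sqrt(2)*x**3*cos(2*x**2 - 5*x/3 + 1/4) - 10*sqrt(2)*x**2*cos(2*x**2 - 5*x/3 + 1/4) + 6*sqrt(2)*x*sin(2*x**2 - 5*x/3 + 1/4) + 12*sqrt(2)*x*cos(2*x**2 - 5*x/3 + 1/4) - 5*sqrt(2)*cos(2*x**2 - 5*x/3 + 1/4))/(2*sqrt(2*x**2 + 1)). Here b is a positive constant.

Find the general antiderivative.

F(x) = b*x**2 + 3*sqrt(4*x**2 + 2)*sin(2*x**2 - 5*x/3 + 1/4)/2 + C

A first test for any F(x): its x-derivative must equal f(x) identically.
Check: d/dx[b*x**2 + 3*sqrt(4*x**2 + 2)*sin(2*x**2 - 5*x/3 + 1/4)/2] = (4*b*x*sqrt(2*x**2 + 1) + 24*sqrt(2)*x**3*cos(2*x**2 - 5*x/3 + 1/4) - 10*sqrt(2)*x**2*cos(2*x**2 - 5*x/3 + 1/4) + 6*sqrt(2)*x*sin(2*x**2 - 5*x/3 + 1/4) + 12*sqrt(2)*x*cos(2*x**2 - 5*x/3 + 1/4) - 5*sqrt(2)*cos(2*x**2 - 5*x/3 + 1/4))/(2*sqrt(2*x**2 + 1)) = f(x).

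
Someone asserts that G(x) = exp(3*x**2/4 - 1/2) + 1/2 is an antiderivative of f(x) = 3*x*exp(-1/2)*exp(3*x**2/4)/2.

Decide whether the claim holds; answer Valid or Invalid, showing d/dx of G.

d/dx[G] = 3*x*exp(-1/2)*exp(3*x**2/4)/2
This equals f(x) exactly, so the claim holds.

Valid: G'(x) = f(x).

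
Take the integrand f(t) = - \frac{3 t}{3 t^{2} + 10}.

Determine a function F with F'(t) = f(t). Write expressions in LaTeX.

The substitution u = \frac{3 t^{2}}{2} + 5 works: f is exactly (dF/du)*(du/dt) for that inner function.
Check: d/dt[- \frac{\log{\left(\frac{3 t^{2}}{2} + 5 \right)}}{2}] = - \frac{3 t}{3 t^{2} + 10} = f(t).

An antiderivative is F(t) = - \frac{\log{\left(\frac{3 t^{2}}{2} + 5 \right)}}{2}.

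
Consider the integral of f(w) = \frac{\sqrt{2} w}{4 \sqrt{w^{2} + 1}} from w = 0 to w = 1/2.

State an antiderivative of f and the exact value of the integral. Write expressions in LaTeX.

The substitution u = 2 w^{2} + 2 works: f is exactly (dF/du)*(du/dw) for that inner function.
F(w) = \frac{\sqrt{2 w^{2} + 2}}{4} is an antiderivative of f.
Check: d/dw[\frac{\sqrt{2 w^{2} + 2}}{4}] = \frac{\sqrt{2} w}{4 \sqrt{w^{2} + 1}} = f(w).
F(1/2) = \frac{\sqrt{10}}{8}; F(0) = \frac{\sqrt{2}}{4}.
Integral = F(1/2) - F(0) = - \frac{\sqrt{2}}{4} + \frac{\sqrt{10}}{8}.

Antiderivative: F(w) = \frac{\sqrt{2 w^{2} + 2}}{4}; value = - \frac{\sqrt{2}}{4} + \frac{\sqrt{10}}{8}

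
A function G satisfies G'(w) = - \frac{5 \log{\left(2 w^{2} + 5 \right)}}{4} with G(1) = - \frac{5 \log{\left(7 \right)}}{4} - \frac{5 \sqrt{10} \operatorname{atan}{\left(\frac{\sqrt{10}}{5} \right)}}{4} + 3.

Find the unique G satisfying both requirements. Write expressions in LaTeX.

Whatever form G(w) takes, its d/dw must return the stated G'(w).
A general antiderivative is - \frac{5 w \log{\left(2 w^{2} + 5 \right)}}{4} + \frac{5 w}{2} - \frac{5 \sqrt{10} \operatorname{atan}{\left(\frac{\sqrt{10} w}{5} \right)}}{4} + C.
The condition gives C = - \frac{5 \log{\left(7 \right)}}{4} - \frac{5 \sqrt{10} \operatorname{atan}{\left(\frac{\sqrt{10}}{5} \right)}}{4} + 3 - (- \frac{5 \log{\left(7 \right)}}{4} - \frac{5 \sqrt{10} \operatorname{atan}{\left(\frac{\sqrt{10}}{5} \right)}}{4} + \frac{5}{2}) = \frac{1}{2}.
So G(w) = - \frac{5 w \log{\left(2 w^{2} + 5 \right)} - 10 w + 5 \sqrt{10} \operatorname{atan}{\left(\frac{\sqrt{10} w}{5} \right)} - 2}{4}.
Check: d/dw[- \frac{5 w \log{\left(2 w^{2} + 5 \right)} - 10 w + 5 \sqrt{10} \operatorname{atan}{\left(\frac{\sqrt{10} w}{5} \right)} - 2}{4}] = - \frac{5 \log{\left(2 w^{2} + 5 \right)}}{4} = G'(w).

G(w) = - \frac{5 w \log{\left(2 w^{2} + 5 \right)} - 10 w + 5 \sqrt{10} \operatorname{atan}{\left(\frac{\sqrt{10} w}{5} \right)} - 2}{4}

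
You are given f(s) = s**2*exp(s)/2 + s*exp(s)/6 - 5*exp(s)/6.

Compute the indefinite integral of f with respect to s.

f has the shape u'v + uv' for u = s**2/2 - 5*s/6 and v = exp(s) — it is the derivative of the product u*v.
Check: d/ds[s**2*exp(s)/2 - 5*s*exp(s)/6] = s**2*exp(s)/2 + s*exp(s)/6 - 5*exp(s)/6 = f(s).

F(s) = s**2*exp(s)/2 - 5*s*exp(s)/6 + C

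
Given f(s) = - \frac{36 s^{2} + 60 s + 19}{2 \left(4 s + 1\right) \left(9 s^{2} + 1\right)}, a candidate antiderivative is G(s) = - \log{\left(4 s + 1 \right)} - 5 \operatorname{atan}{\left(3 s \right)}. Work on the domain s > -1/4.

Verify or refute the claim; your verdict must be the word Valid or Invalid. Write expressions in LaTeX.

d/ds[G] = \frac{- 36 s^{2} - 60 s - 19}{36 s^{3} + 9 s^{2} + 4 s + 1}
d/ds[G] - f(s) = \frac{- 36 s^{2} - 60 s - 19}{72 s^{3} + 18 s^{2} + 8 s + 2} != 0.

Invalid: d/ds[G] - f = \frac{- 36 s^{2} - 60 s - 19}{72 s^{3} + 18 s^{2} + 8 s + 2}, which is not 0.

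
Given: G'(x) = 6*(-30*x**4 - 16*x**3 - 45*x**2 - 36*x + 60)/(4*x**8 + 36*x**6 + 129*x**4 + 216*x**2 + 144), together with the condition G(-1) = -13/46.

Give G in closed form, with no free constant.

G'(x) has the shape u'v + uv' for u = 1/(x**4/3 + 3*x**2/2 + 2) and v = 5*x + 2 — it is the derivative of the product u*v.
A general antiderivative is (5*x + 2)/(x**4/3 + 3*x**2/2 + 2) + C.
The condition gives C = -13/46 - (-18/23) = 1/2.
So G(x) = (2*x**4 + 9*x**2 + 60*x + 36)/(4*x**4 + 18*x**2 + 24).
Check: d/dx[(2*x**4 + 9*x**2 + 60*x + 36)/(4*x**4 + 18*x**2 + 24)] = (-180*x**4 - 96*x**3 - 270*x**2 - 216*x + 360)/(4*x**8 + 36*x**6 + 129*x**4 + 216*x**2 + 144), which equals G'(x).

G(x) = (2*x**4 + 9*x**2 + 60*x + 36)/(4*x**4 + 18*x**2 + 24)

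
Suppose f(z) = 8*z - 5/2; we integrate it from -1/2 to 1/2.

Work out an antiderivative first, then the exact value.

For F(z) to be correct the identity F'(z) - f(z) = 0 must hold.
F(z) = (8*z**2 - 5*z + 4)/2 is an antiderivative of f.
Check: d/dz[(8*z**2 - 5*z + 4)/2] = 8*z - 5/2 = f(z).
F(1/2) = 7/4; F(-1/2) = 17/4.
Integral = F(1/2) - F(-1/2) = -5/2.

Antiderivative: F(z) = (8*z**2 - 5*z + 4)/2; value = -5/2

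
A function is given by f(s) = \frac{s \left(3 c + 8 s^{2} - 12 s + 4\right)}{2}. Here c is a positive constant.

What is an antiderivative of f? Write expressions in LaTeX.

Check any antiderivative F(s) by computing F'(s) and comparing it with f(s).
Check: d/ds[\frac{s^{2} \left(3 c + 4 \left(1 - s\right)^{2}\right)}{4}] = \frac{3 c s}{2} + 4 s^{3} - 6 s^{2} + 2 s, which equals f(s).

An antiderivative is F(s) = \frac{s^{2} \left(3 c + 4 \left(1 - s\right)^{2}\right)}{4}.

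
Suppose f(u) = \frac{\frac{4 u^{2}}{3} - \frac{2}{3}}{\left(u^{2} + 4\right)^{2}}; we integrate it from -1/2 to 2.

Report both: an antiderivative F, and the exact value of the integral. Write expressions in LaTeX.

Differentiate the proposed F(u) back; it has to land on f(u) exactly.
F(u) = \frac{- 18 u + 7 \left(u^{2} + 4\right) \operatorname{atan}{\left(\frac{u}{2} \right)}}{24 \left(u^{2} + 4\right)} is an antiderivative of f.
Check: d/du[\frac{- 18 u + 7 \left(u^{2} + 4\right) \operatorname{atan}{\left(\frac{u}{2} \right)}}{24 \left(u^{2} + 4\right)}] = \frac{4 u^{2} - 2}{3 u^{4} + 24 u^{2} + 48}, which equals f(u).
F(2) = - \frac{3}{16} + \frac{7 \pi}{96}; F(-1/2) = \frac{3}{34} - \frac{7 \operatorname{atan}{\left(\frac{1}{4} \right)}}{24}.
Integral = F(2) - F(-1/2) = - \frac{75}{272} + \frac{7 \operatorname{atan}{\left(\frac{1}{4} \right)}}{24} + \frac{7 \pi}{96}.

Antiderivative: F(u) = \frac{- 18 u + 7 \left(u^{2} + 4\right) \operatorname{atan}{\left(\frac{u}{2} \right)}}{24 \left(u^{2} + 4\right)}; value = - \frac{75}{272} + \frac{7 \operatorname{atan}{\left(\frac{1}{4} \right)}}{24} + \frac{7 \pi}{96}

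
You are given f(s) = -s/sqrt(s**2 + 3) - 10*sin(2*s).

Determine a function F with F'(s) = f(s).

An antiderivative is F(s) = -sqrt(s**2 + 3) + 5*cos(2*s).

Integrate term by term and add the pieces.
Check: d/ds[-sqrt(s**2 + 3) + 5*cos(2*s)] = (-s - 10*sqrt(s**2 + 3)*sin(2*s))/sqrt(s**2 + 3), which equals f(s).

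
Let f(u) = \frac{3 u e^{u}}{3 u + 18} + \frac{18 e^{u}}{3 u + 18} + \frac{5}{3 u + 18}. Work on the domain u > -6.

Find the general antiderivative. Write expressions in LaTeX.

F(u) = \frac{3 e^{u} + 5 \log{\left(\frac{u}{2} + 3 \right)}}{3} + C

The integrand splits into summands that can be handled one at a time.
Check: d/du[\frac{3 e^{u} + 5 \log{\left(\frac{u}{2} + 3 \right)}}{3}] = \frac{3 u e^{u} + 18 e^{u} + 5}{3 u + 18}, which equals f(u).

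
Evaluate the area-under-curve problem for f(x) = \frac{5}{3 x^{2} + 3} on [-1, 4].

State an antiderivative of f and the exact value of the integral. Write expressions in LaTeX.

Antiderivative: F(x) = \frac{5 \operatorname{atan}{\left(x \right)}}{3}; value = \frac{5 \pi}{12} + \frac{5 \operatorname{atan}{\left(4 \right)}}{3}

Any candidate F(x) must reproduce f(x) exactly when differentiated.
F(x) = \frac{5 \operatorname{atan}{\left(x \right)}}{3} is an antiderivative of f.
Check: d/dx[\frac{5 \operatorname{atan}{\left(x \right)}}{3}] = \frac{5}{3 x^{2} + 3} = f(x).
F(4) = \frac{5 \operatorname{atan}{\left(4 \right)}}{3}; F(-1) = - \frac{5 \pi}{12}.
Integral = F(4) - F(-1) = \frac{5 \pi}{12} + \frac{5 \operatorname{atan}{\left(4 \right)}}{3}.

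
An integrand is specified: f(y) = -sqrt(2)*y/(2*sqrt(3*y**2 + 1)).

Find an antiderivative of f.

f matches the chain-rule pattern g'(h)*h' with inner function h(y) = 3*y**2/2 + 1/2; substituting u = h(y) collapses the integral.
Check: d/dy[-sqrt(2)*sqrt(3*y**2 + 1)/6] = -sqrt(2)*y/(2*sqrt(3*y**2 + 1)) = f(y).

An antiderivative is F(y) = -sqrt(2)*sqrt(3*y**2 + 1)/6.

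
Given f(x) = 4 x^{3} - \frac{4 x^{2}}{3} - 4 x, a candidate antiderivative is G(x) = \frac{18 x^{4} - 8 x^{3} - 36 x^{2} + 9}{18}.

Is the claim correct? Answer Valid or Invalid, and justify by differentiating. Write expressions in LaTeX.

Valid. The derivative of G reproduces f.

d/dx[G] = 4 x^{3} - \frac{4 x^{2}}{3} - 4 x
This equals f(x) exactly, so the claim holds.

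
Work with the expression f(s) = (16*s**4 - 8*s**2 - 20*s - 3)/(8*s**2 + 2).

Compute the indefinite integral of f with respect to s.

F(s) = (8*s**3 - 18*s - 15*log(4*s**2 + 1))/12 + C

Recover f(s) by differentiating a candidate F(s); any mismatch rules it out.
Check: d/ds[(8*s**3 - 18*s - 15*log(4*s**2 + 1))/12] = (16*s**4 - 8*s**2 - 20*s - 3)/(8*s**2 + 2) = f(s).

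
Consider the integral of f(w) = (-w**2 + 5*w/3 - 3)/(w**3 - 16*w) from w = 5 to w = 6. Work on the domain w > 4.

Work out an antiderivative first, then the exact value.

Factor the denominator (3*w*(w - 4)*(w + 4)) and decompose: f = -77/(96*(w + 4)) - 37/(96*(w - 4)) + 3/(16*w); each piece integrates to a log, atan, or power term.
F(w) = 3*log(w)/16 - 37*log(w - 4)/96 - 77*log(w + 4)/96 is an antiderivative of f.
Check: d/dw[3*log(w)/16 - 37*log(w - 4)/96 - 77*log(w + 4)/96] = (-3*w**2 + 5*w - 9)/(3*w**3 - 48*w), which equals f(w).
F(6) = -77*log(10)/96 - 37*log(2)/96 + 3*log(6)/16; F(5) = -77*log(9)/96 + 3*log(5)/16.
Integral = F(6) - F(5) = -77*log(10)/96 - 3*log(5)/16 - 37*log(2)/96 + 3*log(6)/16 + 77*log(9)/96.

Antiderivative: F(w) = 3*log(w)/16 - 37*log(w - 4)/96 - 77*log(w + 4)/96; value = -77*log(10)/96 - 3*log(5)/16 - 37*log(2)/96 + 3*log(6)/16 + 77*log(9)/96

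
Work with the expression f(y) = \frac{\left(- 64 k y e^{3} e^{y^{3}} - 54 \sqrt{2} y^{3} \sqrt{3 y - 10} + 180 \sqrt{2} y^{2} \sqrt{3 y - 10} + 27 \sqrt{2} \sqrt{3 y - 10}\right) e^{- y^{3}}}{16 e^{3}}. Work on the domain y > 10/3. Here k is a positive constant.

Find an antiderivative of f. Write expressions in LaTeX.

Any candidate F(y) must reproduce f(y) exactly when differentiated.
Check: d/dy[- 2 k y^{2} + \frac{3 \left(\frac{3 y}{2} - 5\right)^{\frac{3}{2}} e^{- y^{3} - 3}}{2}] = \frac{\left(- 64 k y e^{3} e^{y^{3}} - 54 \sqrt{2} y^{3} \sqrt{3 y - 10} + 180 \sqrt{2} y^{2} \sqrt{3 y - 10} + 27 \sqrt{2} \sqrt{3 y - 10}\right) e^{- y^{3}}}{16 e^{3}} = f(y).

An antiderivative is F(y) = - 2 k y^{2} + \frac{3 \left(\frac{3 y}{2} - 5\right)^{\frac{3}{2}} e^{- y^{3} - 3}}{2}.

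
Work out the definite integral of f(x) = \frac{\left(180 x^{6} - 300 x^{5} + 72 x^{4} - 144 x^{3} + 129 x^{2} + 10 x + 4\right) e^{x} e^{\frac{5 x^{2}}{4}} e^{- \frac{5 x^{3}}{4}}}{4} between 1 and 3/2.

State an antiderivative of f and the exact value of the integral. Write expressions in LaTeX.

Antiderivative: F(x) = - 12 x^{4} e^{x} e^{\frac{5 x^{2}}{4}} e^{- \frac{5 x^{3}}{4}} + 12 x^{3} e^{x} e^{\frac{5 x^{2}}{4}} e^{- \frac{5 x^{3}}{4}} + e^{x} e^{\frac{5 x^{2}}{4}} e^{- \frac{5 x^{3}}{4}}; value = - \frac{77 e^{\frac{3}{32}}}{4} - e

Recognize the product-rule pattern: f = u'v + uv' with u = - 12 x^{4} + 12 x^{3} + 1, v = e^{- \frac{5 x^{3}}{4} + \frac{5 x^{2}}{4} + x}, so integration by parts undoes it.
F(x) = - 12 x^{4} e^{x} e^{\frac{5 x^{2}}{4}} e^{- \frac{5 x^{3}}{4}} + 12 x^{3} e^{x} e^{\frac{5 x^{2}}{4}} e^{- \frac{5 x^{3}}{4}} + e^{x} e^{\frac{5 x^{2}}{4}} e^{- \frac{5 x^{3}}{4}} is an antiderivative of f.
Check: d/dx[- 12 x^{4} e^{x} e^{\frac{5 x^{2}}{4}} e^{- \frac{5 x^{3}}{4}} + 12 x^{3} e^{x} e^{\frac{5 x^{2}}{4}} e^{- \frac{5 x^{3}}{4}} + e^{x} e^{\frac{5 x^{2}}{4}} e^{- \frac{5 x^{3}}{4}}] = \frac{\left(180 x^{6} e^{x} e^{\frac{5 x^{2}}{4}} - 300 x^{5} e^{x} e^{\frac{5 x^{2}}{4}} + 72 x^{4} e^{x} e^{\frac{5 x^{2}}{4}} - 144 x^{3} e^{x} e^{\frac{5 x^{2}}{4}} + 129 x^{2} e^{x} e^{\frac{5 x^{2}}{4}} + 10 x e^{x} e^{\frac{5 x^{2}}{4}} + 4 e^{x} e^{\frac{5 x^{2}}{4}}\right) e^{- \frac{5 x^{3}}{4}}}{4}, which equals f(x).
F(3/2) = - \frac{77 e^{\frac{3}{32}}}{4}; F(1) = e.
Integral = F(3/2) - F(1) = - \frac{77 e^{\frac{3}{32}}}{4} - e.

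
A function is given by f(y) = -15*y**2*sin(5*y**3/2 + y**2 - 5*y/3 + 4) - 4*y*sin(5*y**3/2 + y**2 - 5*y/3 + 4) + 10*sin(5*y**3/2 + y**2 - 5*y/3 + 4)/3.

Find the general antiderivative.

The substitution u = 5*y**3/2 + y**2 - 5*y/3 + 4 works: f is exactly (dF/du)*(du/dy) for that inner function.
Check: d/dy[2*cos(5*y**3/2 + y**2 - 5*y/3 + 4)] = -15*y**2*sin(5*y**3/2 + y**2 - 5*y/3 + 4) - 4*y*sin(5*y**3/2 + y**2 - 5*y/3 + 4) + 10*sin(5*y**3/2 + y**2 - 5*y/3 + 4)/3 = f(y).

F(y) = 2*cos(5*y**3/2 + y**2 - 5*y/3 + 4) + C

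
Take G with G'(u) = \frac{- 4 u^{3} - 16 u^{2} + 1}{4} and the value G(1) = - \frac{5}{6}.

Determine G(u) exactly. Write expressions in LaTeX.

G(u) = - \frac{3 u^{4} + 16 u^{3} - 3 u - 6}{12}

Differentiate the proposed G(u) back; it has to land on the given G'(u).
A general antiderivative is - \frac{u^{4}}{4} - \frac{4 u^{3}}{3} + \frac{u}{4} + C.
The condition gives C = - \frac{5}{6} - (- \frac{4}{3}) = \frac{1}{2}.
So G(u) = - \frac{3 u^{4} + 16 u^{3} - 3 u - 6}{12}.
Check: d/du[- \frac{3 u^{4} + 16 u^{3} - 3 u - 6}{12}] = - u^{3} - 4 u^{2} + \frac{1}{4}, which equals G'(u).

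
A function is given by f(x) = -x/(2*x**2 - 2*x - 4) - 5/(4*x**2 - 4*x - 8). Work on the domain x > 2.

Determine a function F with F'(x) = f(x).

Factor the denominator (4*(x - 2)*(x + 1)) and decompose: f = 1/(4*(x + 1)) - 3/(4*(x - 2)); each piece integrates to a log, atan, or power term.
Check: d/dx[-3*log(x - 2)/4 + log(x + 1)/4] = (-2*x - 5)/(4*x**2 - 4*x - 8), which equals f(x).

An antiderivative is F(x) = -3*log(x - 2)/4 + log(x + 1)/4.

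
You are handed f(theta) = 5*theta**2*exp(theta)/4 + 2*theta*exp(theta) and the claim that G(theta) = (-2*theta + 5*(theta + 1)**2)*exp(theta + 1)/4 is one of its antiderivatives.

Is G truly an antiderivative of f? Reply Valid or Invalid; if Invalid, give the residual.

d/dtheta[G] = 5*exp(1)*theta**2*exp(theta)/4 + 9*exp(1)*theta*exp(theta)/2 + 13*exp(1)*exp(theta)/4
d/dtheta[G] - f(theta) = -5*theta**2*exp(theta)/4 + 5*exp(1)*theta**2*exp(theta)/4 - 2*theta*exp(theta) + 9*exp(1)*theta*exp(theta)/2 + 13*exp(1)*exp(theta)/4 != 0.

Invalid: d/dtheta[G] - f = -5*theta**2*exp(theta)/4 + 5*exp(1)*theta**2*exp(theta)/4 - 2*theta*exp(theta) + 9*exp(1)*theta*exp(theta)/2 + 13*exp(1)*exp(theta)/4, which is not 0.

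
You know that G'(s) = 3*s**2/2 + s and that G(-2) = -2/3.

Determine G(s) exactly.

G(s) = (3*s**3 + 3*s**2 + 8)/6

The integrand splits into summands that can be handled one at a time.
A general antiderivative is s**3/2 + s**2/2 - 2/3 + C.
The condition gives C = -2/3 - (-8/3) = 2.
So G(s) = (3*s**3 + 3*s**2 + 8)/6.
Check: d/ds[(3*s**3 + 3*s**2 + 8)/6] = 3*s**2/2 + s = G'(s).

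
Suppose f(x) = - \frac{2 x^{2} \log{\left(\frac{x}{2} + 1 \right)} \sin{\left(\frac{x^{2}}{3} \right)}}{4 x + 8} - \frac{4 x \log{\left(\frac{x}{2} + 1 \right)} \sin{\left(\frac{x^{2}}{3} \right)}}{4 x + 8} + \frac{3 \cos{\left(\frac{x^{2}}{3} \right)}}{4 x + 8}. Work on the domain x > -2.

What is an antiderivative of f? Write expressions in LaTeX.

An antiderivative is F(x) = \frac{3 \log{\left(\frac{x}{2} + 1 \right)} \cos{\left(\frac{x^{2}}{3} \right)}}{4}.

f has the shape u'v + uv' for u = \frac{3 \cos{\left(\frac{x^{2}}{3} \right)}}{4} and v = \log{\left(\frac{x}{2} + 1 \right)} — it is the derivative of the product u*v.
Check: d/dx[\frac{3 \log{\left(\frac{x}{2} + 1 \right)} \cos{\left(\frac{x^{2}}{3} \right)}}{4}] = \frac{- 2 x^{2} \log{\left(\frac{x}{2} + 1 \right)} \sin{\left(\frac{x^{2}}{3} \right)} - 4 x \log{\left(\frac{x}{2} + 1 \right)} \sin{\left(\frac{x^{2}}{3} \right)} + 3 \cos{\left(\frac{x^{2}}{3} \right)}}{4 x + 8}, which equals f(x).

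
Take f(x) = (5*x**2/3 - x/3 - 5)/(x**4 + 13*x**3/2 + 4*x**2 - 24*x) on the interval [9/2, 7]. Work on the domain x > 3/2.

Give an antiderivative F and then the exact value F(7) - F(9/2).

The denominator factors as 3*x*(x + 4)**2*(2*x - 3); partial fractions split f into directly integrable pieces: -28/(363*(2*x - 3)) - 493/(2904*(x + 4)) + 23/(22*(x + 4)**2) + 5/(24*x).
F(x) = (605*x*log(x) - 112*x*log(x - 3/2) - 493*x*log(x + 4) + 2420*log(x) - 448*log(x - 3/2) - 1972*log(x + 4) - 3036)/(2904*x + 11616) is an antiderivative of f.
Check: d/dx[(605*x*log(x) - 112*x*log(x - 3/2) - 493*x*log(x + 4) + 2420*log(x) - 448*log(x - 3/2) - 1972*log(x + 4) - 3036)/(2904*x + 11616)] = (10*x**2 - 2*x - 30)/(6*x**4 + 39*x**3 + 24*x**2 - 144*x), which equals f(x).
F(7) = -493*log(11)/2904 - 23/242 - 14*log(11/2)/363 + 5*log(7)/24; F(9/2) = -493*log(17/2)/2904 - 23/187 - 14*log(3)/363 + 5*log(9/2)/24.
Integral = F(7) - F(9/2) = -493*log(11)/2904 - 5*log(9/2)/24 - 14*log(11/2)/363 + 115/4114 + 14*log(3)/363 + 493*log(17/2)/2904 + 5*log(7)/24.

Antiderivative: F(x) = (605*x*log(x) - 112*x*log(x - 3/2) - 493*x*log(x + 4) + 2420*log(x) - 448*log(x - 3/2) - 1972*log(x + 4) - 3036)/(2904*x + 11616); value = -493*log(11)/2904 - 5*log(9/2)/24 - 14*log(11/2)/363 + 115/4114 + 14*log(3)/363 + 493*log(17/2)/2904 + 5*log(7)/24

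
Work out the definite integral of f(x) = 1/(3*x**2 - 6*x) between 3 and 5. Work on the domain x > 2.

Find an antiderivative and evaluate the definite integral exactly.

Antiderivative: F(x) = -log(x)/6 + log(x - 2)/6; value = -log(5)/6 + log(3)/3

Factor the denominator (3*x*(x - 2)) and decompose: f = 1/(6*(x - 2)) - 1/(6*x); each piece integrates to a log, atan, or power term.
F(x) = -log(x)/6 + log(x - 2)/6 is an antiderivative of f.
Check: d/dx[-log(x)/6 + log(x - 2)/6] = 1/(3*x**2 - 6*x) = f(x).
F(5) = -log(5)/6 + log(3)/6; F(3) = -log(3)/6.
Integral = F(5) - F(3) = -log(5)/6 + log(3)/3.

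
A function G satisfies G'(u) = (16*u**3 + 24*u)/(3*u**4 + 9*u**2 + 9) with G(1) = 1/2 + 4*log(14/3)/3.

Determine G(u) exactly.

The substitution w = 2*u**4/3 + 2*u**2 + 2 works: G'(u) is exactly (dG/dw)*(dw/du) for that inner function.
A general antiderivative is 4*log(2*u**4/3 + 2*u**2 + 2)/3 + C.
The condition gives C = 1/2 + 4*log(14/3)/3 - (4*log(14/3)/3) = 1/2.
So G(u) = (8*log(2*u**4/3 + 2*u**2 + 2) + 3)/6.
Check: d/du[(8*log(2*u**4/3 + 2*u**2 + 2) + 3)/6] = (16*u**3 + 24*u)/(3*u**4 + 9*u**2 + 9) = G'(u).

G(u) = (8*log(2*u**4/3 + 2*u**2 + 2) + 3)/6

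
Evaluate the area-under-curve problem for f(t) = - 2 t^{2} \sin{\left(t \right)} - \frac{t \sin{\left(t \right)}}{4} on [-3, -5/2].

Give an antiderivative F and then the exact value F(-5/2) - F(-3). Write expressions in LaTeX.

The integrand splits into summands that can be handled one at a time.
F(t) = 2 t^{2} \cos{\left(t \right)} - 4 t \sin{\left(t \right)} + \frac{t \cos{\left(t \right)}}{4} - \frac{\sin{\left(t \right)}}{4} - 4 \cos{\left(t \right)} is an antiderivative of f.
Check: d/dt[2 t^{2} \cos{\left(t \right)} - 4 t \sin{\left(t \right)} + \frac{t \cos{\left(t \right)}}{4} - \frac{\sin{\left(t \right)}}{4} - 4 \cos{\left(t \right)}] = - 2 t^{2} \sin{\left(t \right)} - \frac{t \sin{\left(t \right)}}{4} = f(t).
F(-5/2) = \frac{63 \cos{\left(\frac{5}{2} \right)}}{8} - \frac{39 \sin{\left(\frac{5}{2} \right)}}{4}; F(-3) = \frac{53 \cos{\left(3 \right)}}{4} - \frac{47 \sin{\left(3 \right)}}{4}.
Integral = F(-5/2) - F(-3) = \frac{63 \cos{\left(\frac{5}{2} \right)}}{8} - \frac{39 \sin{\left(\frac{5}{2} \right)}}{4} + \frac{47 \sin{\left(3 \right)}}{4} - \frac{53 \cos{\left(3 \right)}}{4}.

Antiderivative: F(t) = 2 t^{2} \cos{\left(t \right)} - 4 t \sin{\left(t \right)} + \frac{t \cos{\left(t \right)}}{4} - \frac{\sin{\left(t \right)}}{4} - 4 \cos{\left(t \right)}; value = \frac{63 \cos{\left(\frac{5}{2} \right)}}{8} - \frac{39 \sin{\left(\frac{5}{2} \right)}}{4} + \frac{47 \sin{\left(3 \right)}}{4} - \frac{53 \cos{\left(3 \right)}}{4}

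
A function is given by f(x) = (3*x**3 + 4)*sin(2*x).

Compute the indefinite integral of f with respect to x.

An antiderivative F(x) passes only if d/dx[F] lands on f(x) exactly.
Check: d/dx[-(12*x**3*cos(2*x) - 18*x**2*sin(2*x) - 18*x*cos(2*x) + 9*sin(2*x) + 16*cos(2*x))/8] = 3*x**3*sin(2*x) + 4*sin(2*x), which equals f(x).

F(x) = -(12*x**3*cos(2*x) - 18*x**2*sin(2*x) - 18*x*cos(2*x) + 9*sin(2*x) + 16*cos(2*x))/8 + C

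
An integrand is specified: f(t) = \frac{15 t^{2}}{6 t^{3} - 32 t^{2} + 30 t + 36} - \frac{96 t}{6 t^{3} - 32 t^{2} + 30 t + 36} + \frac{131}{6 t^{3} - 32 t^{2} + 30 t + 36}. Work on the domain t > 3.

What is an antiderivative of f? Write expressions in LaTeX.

An antiderivative is F(t) = \frac{5 t \log{\left(\frac{3 t}{2} + 1 \right)} - 15 \log{\left(\frac{3 t}{2} + 1 \right)} + 2}{2 t - 6}.

The integrand splits into summands that can be handled one at a time.
Check: d/dt[\frac{5 t \log{\left(\frac{3 t}{2} + 1 \right)} - 15 \log{\left(\frac{3 t}{2} + 1 \right)} + 2}{2 t - 6}] = \frac{15 t^{2} - 96 t + 131}{6 t^{3} - 32 t^{2} + 30 t + 36}, which equals f(t).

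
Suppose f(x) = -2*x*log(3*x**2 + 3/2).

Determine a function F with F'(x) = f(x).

An antiderivative is F(x) = -x**2*log(x**2 + 1/2) - x**2*log(3) + x**2 - log(2*x**2 + 1)/2.

Differentiate the proposed F(x) back; it has to land on f(x) exactly.
Check: d/dx[-x**2*log(x**2 + 1/2) - x**2*log(3) + x**2 - log(2*x**2 + 1)/2] = -2*x*log(x**2 + 1/2) - 2*x*log(3), which equals f(x).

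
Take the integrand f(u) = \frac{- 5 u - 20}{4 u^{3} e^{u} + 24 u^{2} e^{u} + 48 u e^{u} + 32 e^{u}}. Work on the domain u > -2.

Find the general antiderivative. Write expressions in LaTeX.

F(u) = \frac{5 e^{- u}}{4 \left(u + 2\right)^{2}} + C

f has the shape v'r + vr' for v = \frac{5}{4 \left(u + 2\right)^{2}} and r = e^{- u} — it is the derivative of the product v*r.
Check: d/du[\frac{5 e^{- u}}{4 \left(u + 2\right)^{2}}] = \frac{- 5 u - 20}{4 u^{3} e^{u} + 24 u^{2} e^{u} + 48 u e^{u} + 32 e^{u}} = f(u).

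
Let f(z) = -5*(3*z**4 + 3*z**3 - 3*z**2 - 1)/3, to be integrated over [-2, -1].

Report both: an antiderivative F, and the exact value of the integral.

Antiderivative: F(z) = -z**5 - 5*z**4/4 + 5*z**3/3 + 5*z/3; value = 13/12

Any candidate F(z) must reproduce f(z) exactly when differentiated.
F(z) = -z**5 - 5*z**4/4 + 5*z**3/3 + 5*z/3 is an antiderivative of f.
Check: d/dz[-z**5 - 5*z**4/4 + 5*z**3/3 + 5*z/3] = -5*z**4 - 5*z**3 + 5*z**2 + 5/3, which equals f(z).
F(-1) = -43/12; F(-2) = -14/3.
Integral = F(-1) - F(-2) = 13/12.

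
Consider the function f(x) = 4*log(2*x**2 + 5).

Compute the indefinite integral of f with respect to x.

F(x) = 4*x*log(2*x**2 + 5) - 8*x + 4*sqrt(10)*atan(sqrt(10)*x/5) + C

Recover f(x) by differentiating a candidate F(x); any mismatch rules it out.
Check: d/dx[4*x*log(2*x**2 + 5) - 8*x + 4*sqrt(10)*atan(sqrt(10)*x/5)] = 4*log(2*x**2 + 5) = f(x).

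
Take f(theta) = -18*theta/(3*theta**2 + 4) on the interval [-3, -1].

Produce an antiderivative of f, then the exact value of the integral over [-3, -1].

Antiderivative: F(theta) = -3*log(theta**2 + 4/3); value = -3*log(7/3) + 3*log(31/3)

f matches the chain-rule pattern g'(h)*h' with inner function h(theta) = theta**2 + 4/3; substituting u = h(theta) collapses the integral.
F(theta) = -3*log(theta**2 + 4/3) is an antiderivative of f.
Check: d/dtheta[-3*log(theta**2 + 4/3)] = -18*theta/(3*theta**2 + 4) = f(theta).
F(-1) = -3*log(7/3); F(-3) = -3*log(31/3).
Integral = F(-1) - F(-3) = -3*log(7/3) + 3*log(31/3).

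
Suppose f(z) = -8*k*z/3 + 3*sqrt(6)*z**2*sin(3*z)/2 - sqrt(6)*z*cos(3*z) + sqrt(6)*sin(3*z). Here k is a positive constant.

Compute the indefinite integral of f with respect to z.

Integrate term by term and add the pieces.
Check: d/dz[-(8*k*z**2 + 3*sqrt(6)*z**2*cos(3*z) + 2*sqrt(6)*cos(3*z))/6] = -8*k*z/3 + 3*sqrt(6)*z**2*sin(3*z)/2 - sqrt(6)*z*cos(3*z) + sqrt(6)*sin(3*z) = f(z).

F(z) = -(8*k*z**2 + 3*sqrt(6)*z**2*cos(3*z) + 2*sqrt(6)*cos(3*z))/6 + C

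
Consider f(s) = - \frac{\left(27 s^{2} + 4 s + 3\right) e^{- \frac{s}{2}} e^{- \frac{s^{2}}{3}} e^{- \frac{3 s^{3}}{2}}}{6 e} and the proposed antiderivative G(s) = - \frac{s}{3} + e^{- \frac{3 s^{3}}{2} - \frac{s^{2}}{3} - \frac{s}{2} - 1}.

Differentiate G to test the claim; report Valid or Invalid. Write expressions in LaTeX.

d/ds[G] = \frac{\left(- 27 s^{2} - 4 s - 2 e e^{\frac{s}{2}} e^{\frac{s^{2}}{3}} e^{\frac{3 s^{3}}{2}} - 3\right) e^{- \frac{s}{2}} e^{- \frac{s^{2}}{3}} e^{- \frac{3 s^{3}}{2}}}{6 e}
d/ds[G] - f(s) = - \frac{1}{3} != 0.

Invalid: d/ds[G] - f = - \frac{1}{3}, which is not 0.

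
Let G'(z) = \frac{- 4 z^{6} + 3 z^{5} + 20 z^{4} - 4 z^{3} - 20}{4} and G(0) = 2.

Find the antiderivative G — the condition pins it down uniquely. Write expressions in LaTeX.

G(z) = \frac{- 8 z^{7} + 7 z^{6} + 56 z^{5} - 14 z^{4} - 280 z + 112}{56}

Any candidate G(z) must reproduce the stated G'(z) exactly.
A general antiderivative is - \frac{z^{7}}{7} + \frac{z^{6}}{8} + z^{5} - \frac{z^{4}}{4} - 5 z + C.
The condition gives C = 2 - (0) = 2.
So G(z) = \frac{- 8 z^{7} + 7 z^{6} + 56 z^{5} - 14 z^{4} - 280 z + 112}{56}.
Check: d/dz[\frac{- 8 z^{7} + 7 z^{6} + 56 z^{5} - 14 z^{4} - 280 z + 112}{56}] = - z^{6} + \frac{3 z^{5}}{4} + 5 z^{4} - z^{3} - 5, which equals G'(z).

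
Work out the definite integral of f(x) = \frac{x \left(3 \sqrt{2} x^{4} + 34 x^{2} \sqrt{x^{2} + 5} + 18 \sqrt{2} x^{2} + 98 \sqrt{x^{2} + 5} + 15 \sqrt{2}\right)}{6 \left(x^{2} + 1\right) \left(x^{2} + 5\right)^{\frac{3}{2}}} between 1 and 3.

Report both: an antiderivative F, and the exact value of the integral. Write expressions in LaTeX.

Whatever form F(x) takes, F'(x) = f(x) is non-negotiable.
F(x) = \frac{\sqrt{2} \sqrt{x^{2} + 5}}{2} + \frac{4 \log{\left(x^{2} + 1 \right)}}{3} + \frac{3 \log{\left(x^{2} + 5 \right)}}{2} is an antiderivative of f.
Check: d/dx[\frac{\sqrt{2} \sqrt{x^{2} + 5}}{2} + \frac{4 \log{\left(x^{2} + 1 \right)}}{3} + \frac{3 \log{\left(x^{2} + 5 \right)}}{2}] = \frac{3 \sqrt{2} x^{5} + 34 x^{3} \sqrt{x^{2} + 5} + 18 \sqrt{2} x^{3} + 98 x \sqrt{x^{2} + 5} + 15 \sqrt{2} x}{6 x^{4} \sqrt{x^{2} + 5} + 36 x^{2} \sqrt{x^{2} + 5} + 30 \sqrt{x^{2} + 5}}, which equals f(x).
F(3) = \sqrt{7} + \frac{4 \log{\left(10 \right)}}{3} + \frac{3 \log{\left(14 \right)}}{2}; F(1) = \frac{4 \log{\left(2 \right)}}{3} + \sqrt{3} + \frac{3 \log{\left(6 \right)}}{2}.
Integral = F(3) - F(1) = - \frac{3 \log{\left(6 \right)}}{2} - \sqrt{3} - \frac{4 \log{\left(2 \right)}}{3} + \sqrt{7} + \frac{4 \log{\left(10 \right)}}{3} + \frac{3 \log{\left(14 \right)}}{2}.

Antiderivative: F(x) = \frac{\sqrt{2} \sqrt{x^{2} + 5}}{2} + \frac{4 \log{\left(x^{2} + 1 \right)}}{3} + \frac{3 \log{\left(x^{2} + 5 \right)}}{2}; value = - \frac{3 \log{\left(6 \right)}}{2} - \sqrt{3} - \frac{4 \log{\left(2 \right)}}{3} + \sqrt{7} + \frac{4 \log{\left(10 \right)}}{3} + \frac{3 \log{\left(14 \right)}}{2}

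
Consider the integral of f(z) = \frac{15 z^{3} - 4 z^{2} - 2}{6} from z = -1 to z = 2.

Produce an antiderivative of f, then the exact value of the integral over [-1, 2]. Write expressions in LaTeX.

Antiderivative: F(z) = \frac{z \left(45 z^{3} - 16 z^{2} - 24\right)}{72}; value = \frac{51}{8}

Recover f(z) by differentiating a candidate F(z); any mismatch rules it out.
F(z) = \frac{z \left(45 z^{3} - 16 z^{2} - 24\right)}{72} is an antiderivative of f.
Check: d/dz[\frac{z \left(45 z^{3} - 16 z^{2} - 24\right)}{72}] = \frac{5 z^{3}}{2} - \frac{2 z^{2}}{3} - \frac{1}{3}, which equals f(z).
F(2) = \frac{68}{9}; F(-1) = \frac{85}{72}.
Integral = F(2) - F(-1) = \frac{51}{8}.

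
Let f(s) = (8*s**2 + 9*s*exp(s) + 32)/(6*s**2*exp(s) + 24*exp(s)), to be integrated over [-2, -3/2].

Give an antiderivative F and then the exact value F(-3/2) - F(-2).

Antiderivative: F(s) = (9*exp(s)*log(s**2 + 4) - 16)*exp(-s)/12; value = -4*exp(3/2)/3 - 3*log(8)/4 + 3*log(25/4)/4 + 4*exp(2)/3

A candidate is checked by its d/ds: the result must match f(s).
F(s) = (9*exp(s)*log(s**2 + 4) - 16)*exp(-s)/12 is an antiderivative of f.
Check: d/ds[(9*exp(s)*log(s**2 + 4) - 16)*exp(-s)/12] = (8*s**2 + 9*s*exp(s) + 32)/(6*s**2*exp(s) + 24*exp(s)) = f(s).
F(-3/2) = -4*exp(3/2)/3 + 3*log(25/4)/4; F(-2) = -4*exp(2)/3 + 3*log(8)/4.
Integral = F(-3/2) - F(-2) = -4*exp(3/2)/3 - 3*log(8)/4 + 3*log(25/4)/4 + 4*exp(2)/3.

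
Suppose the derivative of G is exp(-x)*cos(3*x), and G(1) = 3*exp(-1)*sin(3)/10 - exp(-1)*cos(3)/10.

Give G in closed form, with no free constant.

G(x) = 3*exp(-x)*sin(3*x)/10 - exp(-x)*cos(3*x)/10

Differentiate the proposed G(x) back; it has to land on the given G'(x).
A general antiderivative is 3*exp(-x)*sin(3*x)/10 - exp(-x)*cos(3*x)/10 + C.
The condition gives C = 3*exp(-1)*sin(3)/10 - exp(-1)*cos(3)/10 - (3*exp(-1)*sin(3)/10 - exp(-1)*cos(3)/10) = 0.
So G(x) = 3*exp(-x)*sin(3*x)/10 - exp(-x)*cos(3*x)/10.
Check: d/dx[3*exp(-x)*sin(3*x)/10 - exp(-x)*cos(3*x)/10] = exp(-x)*cos(3*x) = G'(x).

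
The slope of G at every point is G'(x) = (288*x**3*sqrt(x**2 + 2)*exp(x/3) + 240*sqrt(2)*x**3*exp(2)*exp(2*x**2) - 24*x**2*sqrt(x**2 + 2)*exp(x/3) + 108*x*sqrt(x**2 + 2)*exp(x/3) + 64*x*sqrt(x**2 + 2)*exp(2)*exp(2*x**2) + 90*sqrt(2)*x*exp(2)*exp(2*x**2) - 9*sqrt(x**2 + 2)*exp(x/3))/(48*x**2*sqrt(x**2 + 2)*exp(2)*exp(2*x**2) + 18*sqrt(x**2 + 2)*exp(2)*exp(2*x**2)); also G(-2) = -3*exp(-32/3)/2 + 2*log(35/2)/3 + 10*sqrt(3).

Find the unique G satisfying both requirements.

For G(x) to be correct, d/dx[G] must agree with the stated G'(x) identically.
A general antiderivative is 5*sqrt(2*x**2 + 4) - 3*exp(-2*x**2 + x/3 - 2)/2 + 2*log(4*x**2 + 3/2)/3 + C.
The condition gives C = -3*exp(-32/3)/2 + 2*log(35/2)/3 + 10*sqrt(3) - (-3*exp(-32/3)/2 + 2*log(35/2)/3 + 10*sqrt(3)) = 0.
So G(x) = 5*sqrt(2*x**2 + 4) - 3*exp(-2*x**2 + x/3 - 2)/2 + 2*log(4*x**2 + 3/2)/3.
Check: d/dx[5*sqrt(2*x**2 + 4) - 3*exp(-2*x**2 + x/3 - 2)/2 + 2*log(4*x**2 + 3/2)/3] = (288*x**3*sqrt(x**2 + 2) + 240*sqrt(2)*x**3*exp(2)*exp(-x/3)*exp(2*x**2) - 24*x**2*sqrt(x**2 + 2) + 108*x*sqrt(x**2 + 2) + 64*x*sqrt(x**2 + 2)*exp(2)*exp(-x/3)*exp(2*x**2) + 90*sqrt(2)*x*exp(2)*exp(-x/3)*exp(2*x**2) - 9*sqrt(x**2 + 2))/(48*x**2*sqrt(x**2 + 2)*exp(2)*exp(-x/3)*exp(2*x**2) + 18*sqrt(x**2 + 2)*exp(2)*exp(-x/3)*exp(2*x**2)), which equals G'(x).

G(x) = 5*sqrt(2*x**2 + 4) - 3*exp(-2*x**2 + x/3 - 2)/2 + 2*log(4*x**2 + 3/2)/3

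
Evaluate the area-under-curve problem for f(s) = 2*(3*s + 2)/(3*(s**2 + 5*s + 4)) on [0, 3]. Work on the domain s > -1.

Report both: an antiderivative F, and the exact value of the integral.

Antiderivative: F(s) = 2*(-log(s + 1) + 10*log(s + 4))/9; value = -22*log(4)/9 + 20*log(7)/9

The denominator factors as 3*(s + 1)*(s + 4); partial fractions split f into directly integrable pieces: 20/(9*(s + 4)) - 2/(9*(s + 1)).
F(s) = 2*(-log(s + 1) + 10*log(s + 4))/9 is an antiderivative of f.
Check: d/ds[2*(-log(s + 1) + 10*log(s + 4))/9] = (6*s + 4)/(3*s**2 + 15*s + 12), which equals f(s).
F(3) = -2*log(4)/9 + 20*log(7)/9; F(0) = 20*log(4)/9.
Integral = F(3) - F(0) = -22*log(4)/9 + 20*log(7)/9.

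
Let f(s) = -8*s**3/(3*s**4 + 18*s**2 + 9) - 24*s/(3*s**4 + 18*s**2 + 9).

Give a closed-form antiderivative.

An antiderivative is F(s) = -2*log(s**4/3 + 2*s**2 + 1)/3.

f matches the chain-rule pattern g'(h)*h' with inner function h(s) = s**4/3 + 2*s**2 + 1; substituting u = h(s) collapses the integral.
Check: d/ds[-2*log(s**4/3 + 2*s**2 + 1)/3] = (-8*s**3 - 24*s)/(3*s**4 + 18*s**2 + 9), which equals f(s).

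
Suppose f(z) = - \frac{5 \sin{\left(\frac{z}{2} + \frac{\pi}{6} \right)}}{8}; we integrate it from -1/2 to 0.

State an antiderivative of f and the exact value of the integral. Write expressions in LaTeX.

Check any antiderivative F(z) by computing F'(z) and comparing it with f(z).
F(z) = \frac{5 \cos{\left(\frac{z}{2} + \frac{\pi}{6} \right)}}{4} is an antiderivative of f.
Check: d/dz[\frac{5 \cos{\left(\frac{z}{2} + \frac{\pi}{6} \right)}}{4}] = - \frac{5 \sin{\left(\frac{z}{2} + \frac{\pi}{6} \right)}}{8} = f(z).
F(0) = \frac{5 \sqrt{3}}{8}; F(-1/2) = \frac{5 \sin{\left(\frac{1}{4} + \frac{\pi}{3} \right)}}{4}.
Integral = F(0) - F(-1/2) = - \frac{5 \sin{\left(\frac{1}{4} + \frac{\pi}{3} \right)}}{4} + \frac{5 \sqrt{3}}{8}.

Antiderivative: F(z) = \frac{5 \cos{\left(\frac{z}{2} + \frac{\pi}{6} \right)}}{4}; value = - \frac{5 \sin{\left(\frac{1}{4} + \frac{\pi}{3} \right)}}{4} + \frac{5 \sqrt{3}}{8}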